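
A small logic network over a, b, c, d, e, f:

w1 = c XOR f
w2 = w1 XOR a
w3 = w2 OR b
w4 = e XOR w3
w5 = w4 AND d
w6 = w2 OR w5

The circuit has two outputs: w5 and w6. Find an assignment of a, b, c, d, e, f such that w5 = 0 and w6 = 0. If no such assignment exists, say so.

Check with a=0, b=1, c=1, d=0, e=0, f=1:
w1 = c XOR f = 1 XOR 1 = 0
w2 = w1 XOR a = 0 XOR 0 = 0
w3 = w2 OR b = 0 OR 1 = 1
w4 = e XOR w3 = 0 XOR 1 = 1
w5 = w4 AND d = 1 AND 0 = 0
w6 = w2 OR w5 = 0 OR 0 = 0
So w5 = 0 and w6 = 0.

a=0, b=1, c=1, d=0, e=0, f=1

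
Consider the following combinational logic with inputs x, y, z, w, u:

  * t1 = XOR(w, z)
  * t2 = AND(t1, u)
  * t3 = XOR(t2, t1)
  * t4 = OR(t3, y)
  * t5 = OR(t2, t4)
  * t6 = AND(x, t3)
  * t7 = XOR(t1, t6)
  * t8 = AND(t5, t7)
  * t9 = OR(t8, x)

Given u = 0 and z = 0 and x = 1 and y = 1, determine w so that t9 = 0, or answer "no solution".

no solution exists

With u = 0 and z = 0 and x = 1 and y = 1 fixed, none of the 2 settings of w give t9 = 0.
For example, with w=1:
t1 = XOR(w, z) = XOR(1, 0) = 1
t2 = AND(t1, u) = AND(1, 0) = 0
t3 = XOR(t2, t1) = XOR(0, 1) = 1
t4 = OR(t3, y) = OR(1, 1) = 1
t5 = OR(t2, t4) = OR(0, 1) = 1
t6 = AND(x, t3) = AND(1, 1) = 1
t7 = XOR(t1, t6) = XOR(1, 1) = 0
t8 = AND(t5, t7) = AND(1, 0) = 0
t9 = OR(t8, x) = OR(0, 1) = 1
giving t9 = 1 ≠ 0.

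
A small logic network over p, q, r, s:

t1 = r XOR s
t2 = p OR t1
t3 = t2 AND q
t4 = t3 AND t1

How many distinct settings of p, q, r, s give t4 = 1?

t4 = t3 AND t1 must be 1, so both t3 = 1 and t1 = 1.
t3 = t2 AND q must be 1, so both t2 = 1 and q = 1.
t1 = r XOR s must be 1, so r and s differ.
Enumerating the 16 input combinations, 4 give t4 = 1 and 12 give t4 = 0.

4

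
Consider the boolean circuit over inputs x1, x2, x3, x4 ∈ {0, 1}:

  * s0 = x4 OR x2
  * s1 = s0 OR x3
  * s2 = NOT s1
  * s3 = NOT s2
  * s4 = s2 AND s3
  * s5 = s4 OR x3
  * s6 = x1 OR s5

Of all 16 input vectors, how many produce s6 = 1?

s6 = x1 OR s5 must be 1, so at least one of x1, s5 is 1.
Enumerating the 16 input combinations, 12 give s6 = 1 and 4 give s6 = 0.

12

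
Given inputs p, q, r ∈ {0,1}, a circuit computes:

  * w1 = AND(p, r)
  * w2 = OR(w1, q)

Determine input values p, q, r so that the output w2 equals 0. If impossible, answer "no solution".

Check with p=0, q=0, r=1:
w1 = AND(p, r) = AND(0, 1) = 0
w2 = OR(w1, q) = OR(0, 0) = 0
So w2 = 0 as required.

p=0, q=0, r=1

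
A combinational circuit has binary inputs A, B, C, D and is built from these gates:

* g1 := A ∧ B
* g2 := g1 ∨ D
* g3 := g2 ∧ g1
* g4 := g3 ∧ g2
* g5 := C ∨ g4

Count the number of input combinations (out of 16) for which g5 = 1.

g5 = C ∨ g4 must be 1, so at least one of C, g4 is 1.
Enumerating the 16 input combinations, 10 give g5 = 1 and 6 give g5 = 0.

10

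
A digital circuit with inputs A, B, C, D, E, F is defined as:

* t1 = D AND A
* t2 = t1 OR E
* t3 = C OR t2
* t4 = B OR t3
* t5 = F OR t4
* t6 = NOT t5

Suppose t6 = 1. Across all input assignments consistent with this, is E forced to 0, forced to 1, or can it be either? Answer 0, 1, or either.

0

t6 = NOT t5 must be 1, so t5 = 0.
t5 = F OR t4 must be 0, so both F = 0 and t4 = 0.
Every assignment with t6 = 1 has E = 0; there are 3 such assignment(s).
  A=0, B=0, C=0, D=0, E=0, F=0
  A=0, B=0, C=0, D=1, E=0, F=0
  A=1, B=0, C=0, D=0, E=0, F=0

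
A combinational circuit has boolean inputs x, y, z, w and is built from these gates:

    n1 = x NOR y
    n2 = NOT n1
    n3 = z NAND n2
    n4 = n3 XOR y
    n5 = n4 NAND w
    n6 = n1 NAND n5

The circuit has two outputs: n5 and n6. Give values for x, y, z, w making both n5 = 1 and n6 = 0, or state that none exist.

x=0 y=0 z=0 w=0

Check with x=0 y=0 z=0 w=0:
n1 = x NOR y = 0 NOR 0 = 1
n2 = NOT n1 = NOT 1 = 0
n3 = z NAND n2 = 0 NAND 0 = 1
n4 = n3 XOR y = 1 XOR 0 = 1
n5 = n4 NAND w = 1 NAND 0 = 1
n6 = n1 NAND n5 = 1 NAND 1 = 0
So n5 = 1 and n6 = 0.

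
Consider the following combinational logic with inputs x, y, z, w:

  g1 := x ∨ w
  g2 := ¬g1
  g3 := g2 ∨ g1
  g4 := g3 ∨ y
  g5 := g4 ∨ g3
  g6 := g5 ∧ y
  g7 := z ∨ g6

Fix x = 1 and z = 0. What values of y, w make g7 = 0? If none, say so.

g7 = z ∨ g6 must be 0, so both z = 0 and g6 = 0.
g6 = g5 ∧ y must be 0, so at least one of g5, y is 0.
Check with x = 1 and z = 0 and y=0, w=0:
g1 = x ∨ w = 1 ∨ 0 = 1
g2 = ¬g1 = ¬1 = 0
g3 = g2 ∨ g1 = 0 ∨ 1 = 1
g4 = g3 ∨ y = 1 ∨ 0 = 1
g5 = g4 ∨ g3 = 1 ∨ 1 = 1
g6 = g5 ∧ y = 1 ∧ 0 = 0
g7 = z ∨ g6 = 0 ∨ 0 = 0
So g7 = 0.

y=0, w=0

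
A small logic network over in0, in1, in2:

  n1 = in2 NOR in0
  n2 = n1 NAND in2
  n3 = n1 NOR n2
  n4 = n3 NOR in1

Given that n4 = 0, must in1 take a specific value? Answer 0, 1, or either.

n4 = n3 NOR in1 must be 0, so at least one of n3, in1 is 1.
Every assignment with n4 = 0 has in1 = 1; there are 4 such assignment(s).
  in0=0, in1=1, in2=0
  in0=0, in1=1, in2=1
  in0=1, in1=1, in2=0
  in0=1, in1=1, in2=1

1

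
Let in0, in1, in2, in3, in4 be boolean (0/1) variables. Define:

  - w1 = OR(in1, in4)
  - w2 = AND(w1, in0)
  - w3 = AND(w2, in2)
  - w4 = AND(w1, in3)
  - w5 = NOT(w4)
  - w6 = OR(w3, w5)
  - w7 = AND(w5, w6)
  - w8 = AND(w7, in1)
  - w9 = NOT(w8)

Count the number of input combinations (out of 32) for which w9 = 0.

w9 = NOT(w8) must be 0, so w8 = 1.
w8 = AND(w7, in1) must be 1, so both w7 = 1 and in1 = 1.
Enumerating the 32 input combinations, 8 give w9 = 0 and 24 give w9 = 1.

8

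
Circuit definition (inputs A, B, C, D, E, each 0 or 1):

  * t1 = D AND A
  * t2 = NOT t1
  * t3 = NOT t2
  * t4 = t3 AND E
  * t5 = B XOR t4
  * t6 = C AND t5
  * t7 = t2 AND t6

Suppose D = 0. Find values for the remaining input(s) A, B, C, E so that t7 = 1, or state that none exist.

A=1 B=1 C=1 E=0

Check with D = 0 and A=1, B=1, C=1, E=0:
t1 = D AND A = 0 AND 1 = 0
t2 = NOT t1 = NOT 0 = 1
t3 = NOT t2 = NOT 1 = 0
t4 = t3 AND E = 0 AND 0 = 0
t5 = B XOR t4 = 1 XOR 0 = 1
t6 = C AND t5 = 1 AND 1 = 1
t7 = t2 AND t6 = 1 AND 1 = 1
So t7 = 1.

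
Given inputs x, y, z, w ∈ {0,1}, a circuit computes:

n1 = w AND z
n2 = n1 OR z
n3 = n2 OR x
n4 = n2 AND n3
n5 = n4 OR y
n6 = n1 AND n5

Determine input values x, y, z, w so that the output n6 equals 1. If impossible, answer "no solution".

x=0 y=0 z=1 w=1

n6 = n1 AND n5 must be 1, so both n1 = 1 and n5 = 1.
n1 = w AND z must be 1, so both w = 1 and z = 1.
Check with x=0 y=0 z=1 w=1:
n1 = w AND z = 1 AND 1 = 1
n2 = n1 OR z = 1 OR 1 = 1
n3 = n2 OR x = 1 OR 0 = 1
n4 = n2 AND n3 = 1 AND 1 = 1
n5 = n4 OR y = 1 OR 0 = 1
n6 = n1 AND n5 = 1 AND 1 = 1
So n6 = 1 as required.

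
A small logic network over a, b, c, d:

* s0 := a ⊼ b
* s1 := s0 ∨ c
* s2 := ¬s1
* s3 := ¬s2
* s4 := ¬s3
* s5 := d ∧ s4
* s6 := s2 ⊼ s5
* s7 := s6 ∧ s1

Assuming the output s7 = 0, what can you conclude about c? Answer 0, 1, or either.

0

s7 = s6 ∧ s1 must be 0, so at least one of s6, s1 is 0.
Every assignment with s7 = 0 has c = 0; there are 2 such assignment(s).
  a=1, b=1, c=0, d=0
  a=1, b=1, c=0, d=1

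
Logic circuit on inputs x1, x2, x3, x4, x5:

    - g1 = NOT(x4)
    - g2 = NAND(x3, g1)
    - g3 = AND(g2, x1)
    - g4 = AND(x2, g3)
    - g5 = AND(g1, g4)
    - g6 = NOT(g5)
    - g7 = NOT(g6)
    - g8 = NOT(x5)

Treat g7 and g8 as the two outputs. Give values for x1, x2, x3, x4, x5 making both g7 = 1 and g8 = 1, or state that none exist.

x1=1, x2=1, x3=0, x4=0, x5=0

Check with x1=1, x2=1, x3=0, x4=0, x5=0:
g1 = NOT(x4) = NOT 0 = 1
g2 = NAND(x3, g1) = NAND(0, 1) = 1
g3 = AND(g2, x1) = AND(1, 1) = 1
g4 = AND(x2, g3) = AND(1, 1) = 1
g5 = AND(g1, g4) = AND(1, 1) = 1
g6 = NOT(g5) = NOT 1 = 0
g7 = NOT(g6) = NOT 0 = 1
g8 = NOT(x5) = NOT 0 = 1
So g7 = 1 and g8 = 1.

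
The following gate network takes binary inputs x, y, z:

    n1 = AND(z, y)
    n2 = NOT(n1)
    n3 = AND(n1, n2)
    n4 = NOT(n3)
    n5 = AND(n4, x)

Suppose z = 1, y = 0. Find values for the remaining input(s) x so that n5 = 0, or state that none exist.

x=0

n5 = AND(n4, x) must be 0, so at least one of n4, x is 0.
Check with z = 1, y = 0 and x=0:
n1 = AND(z, y) = AND(1, 0) = 0
n2 = NOT(n1) = NOT 0 = 1
n3 = AND(n1, n2) = AND(0, 1) = 0
n4 = NOT(n3) = NOT 0 = 1
n5 = AND(n4, x) = AND(1, 0) = 0
So n5 = 0.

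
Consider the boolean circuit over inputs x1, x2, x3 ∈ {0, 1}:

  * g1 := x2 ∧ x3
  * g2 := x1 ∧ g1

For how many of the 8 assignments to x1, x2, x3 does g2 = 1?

g2 = x1 ∧ g1 must be 1, so both x1 = 1 and g1 = 1.
g1 = x2 ∧ x3 must be 1, so both x2 = 1 and x3 = 1.
Satisfying assignments:
  x1=1, x2=1, x3=1

1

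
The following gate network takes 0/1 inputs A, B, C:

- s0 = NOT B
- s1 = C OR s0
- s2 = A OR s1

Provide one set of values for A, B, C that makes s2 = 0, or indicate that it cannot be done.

A=0 B=1 C=0

s2 = A OR s1 must be 0, so both A = 0 and s1 = 0.
Check with A=0 B=1 C=0:
s0 = NOT B = NOT 1 = 0
s1 = C OR s0 = 0 OR 0 = 0
s2 = A OR s1 = 0 OR 0 = 0
So s2 = 0 as required.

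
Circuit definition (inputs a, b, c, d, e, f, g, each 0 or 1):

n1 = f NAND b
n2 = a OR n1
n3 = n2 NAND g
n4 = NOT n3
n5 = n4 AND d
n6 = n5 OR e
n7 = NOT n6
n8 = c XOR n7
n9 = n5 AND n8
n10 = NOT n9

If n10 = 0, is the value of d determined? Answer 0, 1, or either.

1

n10 = NOT n9 must be 0, so n9 = 1.
n9 = n5 AND n8 must be 1, so both n5 = 1 and n8 = 1.
Every assignment with n10 = 0 has d = 1; there are 14 such assignment(s).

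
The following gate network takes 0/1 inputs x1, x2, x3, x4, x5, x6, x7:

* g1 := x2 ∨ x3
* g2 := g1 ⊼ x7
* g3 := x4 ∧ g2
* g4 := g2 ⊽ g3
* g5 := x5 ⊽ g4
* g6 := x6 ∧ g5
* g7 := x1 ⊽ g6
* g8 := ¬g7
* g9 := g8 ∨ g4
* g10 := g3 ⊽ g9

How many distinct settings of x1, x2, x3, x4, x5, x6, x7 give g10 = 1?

15

g10 = g3 ⊽ g9 must be 1, so both g3 = 0 and g9 = 0.
Enumerating the 128 input combinations, 15 give g10 = 1 and 113 give g10 = 0.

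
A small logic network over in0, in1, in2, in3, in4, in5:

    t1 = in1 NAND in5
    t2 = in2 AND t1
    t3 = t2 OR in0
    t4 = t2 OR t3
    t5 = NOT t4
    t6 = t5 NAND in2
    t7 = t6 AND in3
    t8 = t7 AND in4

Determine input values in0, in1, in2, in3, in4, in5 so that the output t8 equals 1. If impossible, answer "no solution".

in0=0 in1=0 in2=1 in3=1 in4=1 in5=1

t8 = t7 AND in4 must be 1, so both t7 = 1 and in4 = 1.
t7 = t6 AND in3 must be 1, so both t6 = 1 and in3 = 1.
t6 = t5 NAND in2 must be 1, so at least one of t5, in2 is 0.
Check with in0=0 in1=0 in2=1 in3=1 in4=1 in5=1:
t1 = in1 NAND in5 = 0 NAND 1 = 1
t2 = in2 AND t1 = 1 AND 1 = 1
t3 = t2 OR in0 = 1 OR 0 = 1
t4 = t2 OR t3 = 1 OR 1 = 1
t5 = NOT t4 = NOT 1 = 0
t6 = t5 NAND in2 = 0 NAND 1 = 1
t7 = t6 AND in3 = 1 AND 1 = 1
t8 = t7 AND in4 = 1 AND 1 = 1
So t8 = 1 as required.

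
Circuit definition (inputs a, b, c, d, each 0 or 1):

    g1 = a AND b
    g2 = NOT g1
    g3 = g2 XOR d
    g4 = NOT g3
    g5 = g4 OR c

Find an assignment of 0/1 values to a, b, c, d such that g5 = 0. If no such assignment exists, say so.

Check with a=1, b=1, c=0, d=1:
g1 = a AND b = 1 AND 1 = 1
g2 = NOT g1 = NOT 1 = 0
g3 = g2 XOR d = 0 XOR 1 = 1
g4 = NOT g3 = NOT 1 = 0
g5 = g4 OR c = 0 OR 0 = 0
So g5 = 0 as required.

a=1, b=1, c=0, d=1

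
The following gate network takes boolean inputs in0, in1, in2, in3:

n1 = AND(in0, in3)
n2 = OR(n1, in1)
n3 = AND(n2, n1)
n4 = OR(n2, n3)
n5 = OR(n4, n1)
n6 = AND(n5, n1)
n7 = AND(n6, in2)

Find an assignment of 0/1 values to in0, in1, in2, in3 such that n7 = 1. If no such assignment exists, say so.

in0=1, in1=0, in2=1, in3=1

Check with in0=1, in1=0, in2=1, in3=1:
n1 = AND(in0, in3) = AND(1, 1) = 1
n2 = OR(n1, in1) = OR(1, 0) = 1
n3 = AND(n2, n1) = AND(1, 1) = 1
n4 = OR(n2, n3) = OR(1, 1) = 1
n5 = OR(n4, n1) = OR(1, 1) = 1
n6 = AND(n5, n1) = AND(1, 1) = 1
n7 = AND(n6, in2) = AND(1, 1) = 1
So n7 = 1 as required.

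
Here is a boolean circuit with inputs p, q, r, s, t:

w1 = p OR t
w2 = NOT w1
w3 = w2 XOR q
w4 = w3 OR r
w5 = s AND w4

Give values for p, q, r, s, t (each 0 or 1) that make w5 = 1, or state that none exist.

p=0, q=0, r=1, s=1, t=1

w5 = s AND w4 must be 1, so both s = 1 and w4 = 1.
w4 = w3 OR r must be 1, so at least one of w3, r is 1.
Check with p=0, q=0, r=1, s=1, t=1:
w1 = p OR t = 0 OR 1 = 1
w2 = NOT w1 = NOT 1 = 0
w3 = w2 XOR q = 0 XOR 0 = 0
w4 = w3 OR r = 0 OR 1 = 1
w5 = s AND w4 = 1 AND 1 = 1
So w5 = 1 as required.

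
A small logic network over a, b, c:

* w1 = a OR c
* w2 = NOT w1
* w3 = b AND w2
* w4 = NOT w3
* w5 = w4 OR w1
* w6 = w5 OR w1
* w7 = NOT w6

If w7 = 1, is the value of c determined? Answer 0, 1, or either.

w7 = NOT w6 must be 1, so w6 = 0.
w6 = w5 OR w1 must be 0, so both w5 = 0 and w1 = 0.
Every assignment with w7 = 1 has c = 0; there are 1 such assignment(s).
  a=0, b=1, c=0

0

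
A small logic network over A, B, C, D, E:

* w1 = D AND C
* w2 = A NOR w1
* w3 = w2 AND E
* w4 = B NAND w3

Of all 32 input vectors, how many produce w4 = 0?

w4 = B NAND w3 must be 0, so both B = 1 and w3 = 1.
w3 = w2 AND E must be 1, so both w2 = 1 and E = 1.
w2 = A NOR w1 must be 1, so both A = 0 and w1 = 0.
Satisfying assignments:
  A=0, B=1, C=0, D=0, E=1
  A=0, B=1, C=0, D=1, E=1
  A=0, B=1, C=1, D=0, E=1

3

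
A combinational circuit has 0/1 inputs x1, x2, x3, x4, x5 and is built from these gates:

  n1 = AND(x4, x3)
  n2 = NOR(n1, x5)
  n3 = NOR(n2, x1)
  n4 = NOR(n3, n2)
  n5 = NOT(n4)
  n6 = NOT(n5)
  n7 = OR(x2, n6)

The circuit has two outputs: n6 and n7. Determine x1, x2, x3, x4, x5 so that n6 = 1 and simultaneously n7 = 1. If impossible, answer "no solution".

x1=1 x2=1 x3=1 x4=1 x5=1

Check with x1=1 x2=1 x3=1 x4=1 x5=1:
n1 = AND(x4, x3) = AND(1, 1) = 1
n2 = NOR(n1, x5) = NOR(1, 1) = 0
n3 = NOR(n2, x1) = NOR(0, 1) = 0
n4 = NOR(n3, n2) = NOR(0, 0) = 1
n5 = NOT(n4) = NOT 1 = 0
n6 = NOT(n5) = NOT 0 = 1
n7 = OR(x2, n6) = OR(1, 1) = 1
So n6 = 1 and n7 = 1.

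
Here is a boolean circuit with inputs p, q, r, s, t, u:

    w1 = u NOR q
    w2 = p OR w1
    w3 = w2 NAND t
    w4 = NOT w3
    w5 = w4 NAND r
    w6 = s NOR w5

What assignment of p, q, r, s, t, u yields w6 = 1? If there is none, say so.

p=0, q=0, r=1, s=0, t=1, u=0

w6 = s NOR w5 must be 1, so both s = 0 and w5 = 0.
w5 = w4 NAND r must be 0, so both w4 = 1 and r = 1.
Check with p=0, q=0, r=1, s=0, t=1, u=0:
w1 = u NOR q = 0 NOR 0 = 1
w2 = p OR w1 = 0 OR 1 = 1
w3 = w2 NAND t = 1 NAND 1 = 0
w4 = NOT w3 = NOT 0 = 1
w5 = w4 NAND r = 1 NAND 1 = 0
w6 = s NOR w5 = 0 NOR 0 = 1
So w6 = 1 as required.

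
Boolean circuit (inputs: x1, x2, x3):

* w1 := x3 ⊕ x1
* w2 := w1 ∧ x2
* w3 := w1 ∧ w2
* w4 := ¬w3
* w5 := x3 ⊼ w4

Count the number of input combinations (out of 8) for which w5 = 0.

w5 = x3 ⊼ w4 must be 0, so both x3 = 1 and w4 = 1.
Satisfying assignments:
  x1=0, x2=0, x3=1
  x1=1, x2=0, x3=1
  x1=1, x2=1, x3=1

3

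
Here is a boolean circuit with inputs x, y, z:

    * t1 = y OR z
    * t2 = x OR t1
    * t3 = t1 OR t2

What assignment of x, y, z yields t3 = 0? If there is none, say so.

t3 = t1 OR t2 must be 0, so both t1 = 0 and t2 = 0.
t1 = y OR z must be 0, so both y = 0 and z = 0.
Check with x=0, y=0, z=0:
t1 = y OR z = 0 OR 0 = 0
t2 = x OR t1 = 0 OR 0 = 0
t3 = t1 OR t2 = 0 OR 0 = 0
So t3 = 0 as required.

x=0, y=0, z=0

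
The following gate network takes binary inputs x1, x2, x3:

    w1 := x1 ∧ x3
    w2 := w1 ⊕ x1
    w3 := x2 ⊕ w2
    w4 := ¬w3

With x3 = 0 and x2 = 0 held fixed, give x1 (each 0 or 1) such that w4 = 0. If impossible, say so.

x1=1

w4 = ¬w3 must be 0, so w3 = 1.
w3 = x2 ⊕ w2 must be 1, so x2 and w2 differ.
Check with x3 = 0 and x2 = 0 and x1=1:
w1 = x1 ∧ x3 = 1 ∧ 0 = 0
w2 = w1 ⊕ x1 = 0 ⊕ 1 = 1
w3 = x2 ⊕ w2 = 0 ⊕ 1 = 1
w4 = ¬w3 = ¬1 = 0
So w4 = 0.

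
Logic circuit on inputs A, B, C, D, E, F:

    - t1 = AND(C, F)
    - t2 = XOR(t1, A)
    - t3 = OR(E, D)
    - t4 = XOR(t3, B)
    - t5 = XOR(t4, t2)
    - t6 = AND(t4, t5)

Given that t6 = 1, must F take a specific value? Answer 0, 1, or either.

Both values of F occur among assignments with t6 = 1:
  F=0: A=0, B=0, C=0, D=0, E=1, F=0
  F=1: A=0, B=0, C=0, D=0, E=1, F=1

either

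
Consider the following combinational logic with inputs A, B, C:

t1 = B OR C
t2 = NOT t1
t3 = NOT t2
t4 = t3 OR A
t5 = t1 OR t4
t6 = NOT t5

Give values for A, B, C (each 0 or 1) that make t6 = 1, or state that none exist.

t6 = NOT t5 must be 1, so t5 = 0.
t5 = t1 OR t4 must be 0, so both t1 = 0 and t4 = 0.
t1 = B OR C must be 0, so both B = 0 and C = 0.
Check with A=0, B=0, C=0:
t1 = B OR C = 0 OR 0 = 0
t2 = NOT t1 = NOT 0 = 1
t3 = NOT t2 = NOT 1 = 0
t4 = t3 OR A = 0 OR 0 = 0
t5 = t1 OR t4 = 0 OR 0 = 0
t6 = NOT t5 = NOT 0 = 1
So t6 = 1 as required.

A=0, B=0, C=0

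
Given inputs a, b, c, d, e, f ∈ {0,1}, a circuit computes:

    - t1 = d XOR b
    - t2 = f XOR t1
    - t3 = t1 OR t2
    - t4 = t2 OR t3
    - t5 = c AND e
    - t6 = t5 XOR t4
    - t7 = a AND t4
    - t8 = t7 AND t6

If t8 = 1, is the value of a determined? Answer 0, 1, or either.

t8 = t7 AND t6 must be 1, so both t7 = 1 and t6 = 1.
t7 = a AND t4 must be 1, so both a = 1 and t4 = 1.
Every assignment with t8 = 1 has a = 1; there are 18 such assignment(s).

1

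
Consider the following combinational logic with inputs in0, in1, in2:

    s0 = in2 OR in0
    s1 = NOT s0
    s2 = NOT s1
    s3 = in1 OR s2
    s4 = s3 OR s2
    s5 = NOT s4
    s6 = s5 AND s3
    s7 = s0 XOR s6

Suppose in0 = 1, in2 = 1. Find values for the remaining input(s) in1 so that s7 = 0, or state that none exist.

no solution exists

With in0 = 1, in2 = 1 fixed, none of the 2 settings of in1 give s7 = 0.
For example, with in1=0:
s0 = in2 OR in0 = 1 OR 1 = 1
s1 = NOT s0 = NOT 1 = 0
s2 = NOT s1 = NOT 0 = 1
s3 = in1 OR s2 = 0 OR 1 = 1
s4 = s3 OR s2 = 1 OR 1 = 1
s5 = NOT s4 = NOT 1 = 0
s6 = s5 AND s3 = 0 AND 1 = 0
s7 = s0 XOR s6 = 1 XOR 0 = 1
giving s7 = 1 ≠ 0.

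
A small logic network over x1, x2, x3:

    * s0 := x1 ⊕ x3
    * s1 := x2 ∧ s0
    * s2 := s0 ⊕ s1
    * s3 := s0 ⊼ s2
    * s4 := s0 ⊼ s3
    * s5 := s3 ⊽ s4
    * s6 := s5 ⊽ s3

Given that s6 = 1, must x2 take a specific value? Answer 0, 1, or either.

0

s6 = s5 ⊽ s3 must be 1, so both s5 = 0 and s3 = 0.
Every assignment with s6 = 1 has x2 = 0; there are 2 such assignment(s).
  x1=0, x2=0, x3=1
  x1=1, x2=0, x3=0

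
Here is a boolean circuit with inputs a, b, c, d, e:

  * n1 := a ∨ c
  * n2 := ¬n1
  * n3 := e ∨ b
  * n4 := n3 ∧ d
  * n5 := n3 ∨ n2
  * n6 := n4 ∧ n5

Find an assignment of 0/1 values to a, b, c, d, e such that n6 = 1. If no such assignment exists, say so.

Check with a=0, b=1, c=0, d=1, e=1:
n1 = a ∨ c = 0 ∨ 0 = 0
n2 = ¬n1 = ¬0 = 1
n3 = e ∨ b = 1 ∨ 1 = 1
n4 = n3 ∧ d = 1 ∧ 1 = 1
n5 = n3 ∨ n2 = 1 ∨ 1 = 1
n6 = n4 ∧ n5 = 1 ∧ 1 = 1
So n6 = 1 as required.

a=0, b=1, c=0, d=1, e=1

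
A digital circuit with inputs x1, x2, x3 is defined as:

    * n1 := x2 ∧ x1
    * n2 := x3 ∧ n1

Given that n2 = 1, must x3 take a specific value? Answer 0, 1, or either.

1

n2 = x3 ∧ n1 must be 1, so both x3 = 1 and n1 = 1.
Every assignment with n2 = 1 has x3 = 1; there are 1 such assignment(s).
  x1=1, x2=1, x3=1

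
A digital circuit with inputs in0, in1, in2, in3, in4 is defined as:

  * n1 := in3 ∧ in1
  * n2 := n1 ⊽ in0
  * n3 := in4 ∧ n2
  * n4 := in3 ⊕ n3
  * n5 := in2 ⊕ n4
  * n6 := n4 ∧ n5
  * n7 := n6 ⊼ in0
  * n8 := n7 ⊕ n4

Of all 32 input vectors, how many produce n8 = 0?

14

n8 = n7 ⊕ n4 must be 0, so n7 and n4 are equal.
Enumerating the 32 input combinations, 14 give n8 = 0 and 18 give n8 = 1.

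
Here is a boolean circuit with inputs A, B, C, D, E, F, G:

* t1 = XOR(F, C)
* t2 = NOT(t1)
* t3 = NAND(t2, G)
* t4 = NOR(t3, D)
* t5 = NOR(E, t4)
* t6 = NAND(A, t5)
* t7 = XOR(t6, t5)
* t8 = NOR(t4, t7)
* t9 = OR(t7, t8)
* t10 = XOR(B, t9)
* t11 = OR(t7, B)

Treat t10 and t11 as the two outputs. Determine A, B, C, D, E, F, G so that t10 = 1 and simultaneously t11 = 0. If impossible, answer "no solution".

Check with A=0 B=0 C=0 D=1 E=0 F=1 G=0:
t1 = XOR(F, C) = XOR(1, 0) = 1
t2 = NOT(t1) = NOT 1 = 0
t3 = NAND(t2, G) = NAND(0, 0) = 1
t4 = NOR(t3, D) = NOR(1, 1) = 0
t5 = NOR(E, t4) = NOR(0, 0) = 1
t6 = NAND(A, t5) = NAND(0, 1) = 1
t7 = XOR(t6, t5) = XOR(1, 1) = 0
t8 = NOR(t4, t7) = NOR(0, 0) = 1
t9 = OR(t7, t8) = OR(0, 1) = 1
t10 = XOR(B, t9) = XOR(0, 1) = 1
t11 = OR(t7, B) = OR(0, 0) = 0
So t10 = 1 and t11 = 0.

A=0 B=0 C=0 D=1 E=0 F=1 G=0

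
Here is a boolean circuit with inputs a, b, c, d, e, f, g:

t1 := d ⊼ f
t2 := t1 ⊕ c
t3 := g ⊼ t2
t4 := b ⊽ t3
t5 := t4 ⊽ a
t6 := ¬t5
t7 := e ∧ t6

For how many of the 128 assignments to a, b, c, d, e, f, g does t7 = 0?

t7 = e ∧ t6 must be 0, so at least one of e, t6 is 0.
Enumerating the 128 input combinations, 92 give t7 = 0 and 36 give t7 = 1.

92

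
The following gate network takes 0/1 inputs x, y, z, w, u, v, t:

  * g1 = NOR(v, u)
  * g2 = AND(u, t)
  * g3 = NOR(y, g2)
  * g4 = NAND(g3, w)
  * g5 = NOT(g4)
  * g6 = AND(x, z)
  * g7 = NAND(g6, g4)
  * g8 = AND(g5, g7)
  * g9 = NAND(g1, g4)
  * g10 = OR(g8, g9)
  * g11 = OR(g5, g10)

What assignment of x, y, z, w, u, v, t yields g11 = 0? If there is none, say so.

Check with x=0, y=1, z=1, w=0, u=0, v=0, t=1:
g1 = NOR(v, u) = NOR(0, 0) = 1
g2 = AND(u, t) = AND(0, 1) = 0
g3 = NOR(y, g2) = NOR(1, 0) = 0
g4 = NAND(g3, w) = NAND(0, 0) = 1
g5 = NOT(g4) = NOT 1 = 0
g6 = AND(x, z) = AND(0, 1) = 0
g7 = NAND(g6, g4) = NAND(0, 1) = 1
g8 = AND(g5, g7) = AND(0, 1) = 0
g9 = NAND(g1, g4) = NAND(1, 1) = 0
g10 = OR(g8, g9) = OR(0, 0) = 0
g11 = OR(g5, g10) = OR(0, 0) = 0
So g11 = 0 as required.

x=0, y=1, z=1, w=0, u=0, v=0, t=1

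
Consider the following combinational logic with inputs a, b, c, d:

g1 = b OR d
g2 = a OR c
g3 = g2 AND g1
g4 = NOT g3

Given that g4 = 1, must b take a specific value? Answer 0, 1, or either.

Both values of b occur among assignments with g4 = 1:
  b=0: a=0, b=0, c=0, d=0
  b=1: a=0, b=1, c=0, d=0

either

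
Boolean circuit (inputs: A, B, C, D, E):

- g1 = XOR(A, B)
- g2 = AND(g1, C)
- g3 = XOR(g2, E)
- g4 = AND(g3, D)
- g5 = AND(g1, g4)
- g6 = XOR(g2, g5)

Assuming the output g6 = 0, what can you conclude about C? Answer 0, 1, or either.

Both values of C occur among assignments with g6 = 0:
  C=0: A=0, B=0, C=0, D=0, E=0
  C=1: A=0, B=0, C=1, D=0, E=0

either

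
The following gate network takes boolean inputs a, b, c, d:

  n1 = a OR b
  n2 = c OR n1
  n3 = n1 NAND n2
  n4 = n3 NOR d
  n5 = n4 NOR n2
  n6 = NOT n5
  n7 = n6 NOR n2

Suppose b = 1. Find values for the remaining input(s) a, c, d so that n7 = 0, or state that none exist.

Check with b = 1 and a=1, c=1, d=1:
n1 = a OR b = 1 OR 1 = 1
n2 = c OR n1 = 1 OR 1 = 1
n3 = n1 NAND n2 = 1 NAND 1 = 0
n4 = n3 NOR d = 0 NOR 1 = 0
n5 = n4 NOR n2 = 0 NOR 1 = 0
n6 = NOT n5 = NOT 0 = 1
n7 = n6 NOR n2 = 1 NOR 1 = 0
So n7 = 0.

a=1 c=1 d=1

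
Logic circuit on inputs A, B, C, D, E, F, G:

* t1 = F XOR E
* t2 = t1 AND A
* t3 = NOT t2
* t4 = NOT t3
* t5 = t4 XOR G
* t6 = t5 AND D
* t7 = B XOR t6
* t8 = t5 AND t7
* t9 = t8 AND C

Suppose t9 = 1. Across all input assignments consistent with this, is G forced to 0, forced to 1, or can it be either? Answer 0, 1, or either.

Both values of G occur among assignments with t9 = 1:
  G=0: A=1, B=0, C=1, D=1, E=0, F=1, G=0
  G=1: A=0, B=0, C=1, D=1, E=0, F=0, G=1

either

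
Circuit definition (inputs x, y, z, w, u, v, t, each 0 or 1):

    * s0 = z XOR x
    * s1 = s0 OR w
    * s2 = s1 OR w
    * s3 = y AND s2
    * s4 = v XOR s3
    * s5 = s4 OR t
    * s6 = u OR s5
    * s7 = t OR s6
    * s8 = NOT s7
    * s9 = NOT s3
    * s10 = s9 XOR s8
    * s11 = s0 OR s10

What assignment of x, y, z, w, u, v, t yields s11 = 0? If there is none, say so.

Check with x=0, y=1, z=0, w=1, u=1, v=0, t=1:
s0 = z XOR x = 0 XOR 0 = 0
s1 = s0 OR w = 0 OR 1 = 1
s2 = s1 OR w = 1 OR 1 = 1
s3 = y AND s2 = 1 AND 1 = 1
s4 = v XOR s3 = 0 XOR 1 = 1
s5 = s4 OR t = 1 OR 1 = 1
s6 = u OR s5 = 1 OR 1 = 1
s7 = t OR s6 = 1 OR 1 = 1
s8 = NOT s7 = NOT 1 = 0
s9 = NOT s3 = NOT 1 = 0
s10 = s9 XOR s8 = 0 XOR 0 = 0
s11 = s0 OR s10 = 0 OR 0 = 0
So s11 = 0 as required.

x=0, y=1, z=0, w=1, u=1, v=0, t=1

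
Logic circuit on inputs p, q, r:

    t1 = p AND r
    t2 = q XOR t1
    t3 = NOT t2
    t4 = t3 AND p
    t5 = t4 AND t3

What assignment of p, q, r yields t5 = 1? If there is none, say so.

p=1 q=0 r=0

Check with p=1 q=0 r=0:
t1 = p AND r = 1 AND 0 = 0
t2 = q XOR t1 = 0 XOR 0 = 0
t3 = NOT t2 = NOT 0 = 1
t4 = t3 AND p = 1 AND 1 = 1
t5 = t4 AND t3 = 1 AND 1 = 1
So t5 = 1 as required.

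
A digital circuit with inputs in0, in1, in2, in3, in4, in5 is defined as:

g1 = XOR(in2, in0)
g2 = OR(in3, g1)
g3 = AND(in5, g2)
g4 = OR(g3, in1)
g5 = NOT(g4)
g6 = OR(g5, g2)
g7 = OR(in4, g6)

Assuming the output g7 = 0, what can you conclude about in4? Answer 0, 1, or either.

0

g7 = OR(in4, g6) must be 0, so both in4 = 0 and g6 = 0.
g6 = OR(g5, g2) must be 0, so both g5 = 0 and g2 = 0.
Every assignment with g7 = 0 has in4 = 0; there are 4 such assignment(s).
  in0=0, in1=1, in2=0, in3=0, in4=0, in5=0
  in0=0, in1=1, in2=0, in3=0, in4=0, in5=1
  in0=1, in1=1, in2=1, in3=0, in4=0, in5=0
  in0=1, in1=1, in2=1, in3=0, in4=0, in5=1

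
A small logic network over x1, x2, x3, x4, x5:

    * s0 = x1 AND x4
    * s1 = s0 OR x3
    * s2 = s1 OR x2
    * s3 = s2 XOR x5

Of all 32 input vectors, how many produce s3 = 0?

16

s3 = s2 XOR x5 must be 0, so s2 and x5 are equal.
Enumerating the 32 input combinations, 16 give s3 = 0 and 16 give s3 = 1.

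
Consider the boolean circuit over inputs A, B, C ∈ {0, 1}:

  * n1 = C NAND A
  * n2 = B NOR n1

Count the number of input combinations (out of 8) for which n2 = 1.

1

n2 = B NOR n1 must be 1, so both B = 0 and n1 = 0.
n1 = C NAND A must be 0, so both C = 1 and A = 1.
Satisfying assignments:
  A=1, B=0, C=1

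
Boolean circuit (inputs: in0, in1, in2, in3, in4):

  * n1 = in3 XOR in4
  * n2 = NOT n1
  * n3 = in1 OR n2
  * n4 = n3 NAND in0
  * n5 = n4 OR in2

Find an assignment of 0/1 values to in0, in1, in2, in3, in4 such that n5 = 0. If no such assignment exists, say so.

in0=1 in1=1 in2=0 in3=1 in4=1

Check with in0=1 in1=1 in2=0 in3=1 in4=1:
n1 = in3 XOR in4 = 1 XOR 1 = 0
n2 = NOT n1 = NOT 0 = 1
n3 = in1 OR n2 = 1 OR 1 = 1
n4 = n3 NAND in0 = 1 NAND 1 = 0
n5 = n4 OR in2 = 0 OR 0 = 0
So n5 = 0 as required.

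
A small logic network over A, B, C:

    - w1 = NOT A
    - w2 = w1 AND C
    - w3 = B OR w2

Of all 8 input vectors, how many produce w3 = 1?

w3 = B OR w2 must be 1, so at least one of B, w2 is 1.
Enumerating the 8 input combinations, 5 give w3 = 1 and 3 give w3 = 0.

5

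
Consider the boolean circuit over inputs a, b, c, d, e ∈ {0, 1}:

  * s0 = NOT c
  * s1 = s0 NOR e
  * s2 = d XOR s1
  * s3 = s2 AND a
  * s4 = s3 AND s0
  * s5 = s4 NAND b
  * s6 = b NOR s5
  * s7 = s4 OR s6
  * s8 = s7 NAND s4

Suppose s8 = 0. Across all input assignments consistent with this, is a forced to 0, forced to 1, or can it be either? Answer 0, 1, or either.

s8 = s7 NAND s4 must be 0, so both s7 = 1 and s4 = 1.
s7 = s4 OR s6 must be 1, so at least one of s4, s6 is 1.
Every assignment with s8 = 0 has a = 1; there are 4 such assignment(s).
  a=1, b=0, c=0, d=1, e=0
  a=1, b=0, c=0, d=1, e=1
  a=1, b=1, c=0, d=1, e=0
  a=1, b=1, c=0, d=1, e=1

1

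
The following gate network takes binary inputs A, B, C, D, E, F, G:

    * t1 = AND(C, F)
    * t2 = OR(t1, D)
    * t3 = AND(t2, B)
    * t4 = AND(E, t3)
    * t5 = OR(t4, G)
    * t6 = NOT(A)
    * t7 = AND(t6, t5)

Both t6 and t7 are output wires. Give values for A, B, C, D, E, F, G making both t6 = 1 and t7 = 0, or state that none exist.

Check with A=0 B=0 C=1 D=0 E=0 F=1 G=0:
t1 = AND(C, F) = AND(1, 1) = 1
t2 = OR(t1, D) = OR(1, 0) = 1
t3 = AND(t2, B) = AND(1, 0) = 0
t4 = AND(E, t3) = AND(0, 0) = 0
t5 = OR(t4, G) = OR(0, 0) = 0
t6 = NOT(A) = NOT 0 = 1
t7 = AND(t6, t5) = AND(1, 0) = 0
So t6 = 1 and t7 = 0.

A=0 B=0 C=1 D=0 E=0 F=1 G=0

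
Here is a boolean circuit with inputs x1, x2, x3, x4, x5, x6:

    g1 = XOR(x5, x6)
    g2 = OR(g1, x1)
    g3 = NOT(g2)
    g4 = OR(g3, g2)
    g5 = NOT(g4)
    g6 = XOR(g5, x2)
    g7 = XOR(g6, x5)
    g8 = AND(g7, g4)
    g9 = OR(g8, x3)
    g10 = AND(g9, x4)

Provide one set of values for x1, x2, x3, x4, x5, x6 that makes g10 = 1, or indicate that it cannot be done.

x1=0, x2=0, x3=1, x4=1, x5=0, x6=0

Check with x1=0, x2=0, x3=1, x4=1, x5=0, x6=0:
g1 = XOR(x5, x6) = XOR(0, 0) = 0
g2 = OR(g1, x1) = OR(0, 0) = 0
g3 = NOT(g2) = NOT 0 = 1
g4 = OR(g3, g2) = OR(1, 0) = 1
g5 = NOT(g4) = NOT 1 = 0
g6 = XOR(g5, x2) = XOR(0, 0) = 0
g7 = XOR(g6, x5) = XOR(0, 0) = 0
g8 = AND(g7, g4) = AND(0, 1) = 0
g9 = OR(g8, x3) = OR(0, 1) = 1
g10 = AND(g9, x4) = AND(1, 1) = 1
So g10 = 1 as required.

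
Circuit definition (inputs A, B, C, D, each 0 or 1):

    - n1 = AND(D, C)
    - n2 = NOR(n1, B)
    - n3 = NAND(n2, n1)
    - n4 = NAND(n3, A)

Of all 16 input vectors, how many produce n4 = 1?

n4 = NAND(n3, A) must be 1, so at least one of n3, A is 0.
Enumerating the 16 input combinations, 8 give n4 = 1 and 8 give n4 = 0.

8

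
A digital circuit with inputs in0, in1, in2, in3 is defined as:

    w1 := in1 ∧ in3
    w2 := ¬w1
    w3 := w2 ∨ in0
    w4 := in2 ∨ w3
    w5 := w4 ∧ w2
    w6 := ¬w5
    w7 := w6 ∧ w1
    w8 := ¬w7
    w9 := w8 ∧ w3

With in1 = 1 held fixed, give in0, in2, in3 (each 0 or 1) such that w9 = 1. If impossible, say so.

w9 = w8 ∧ w3 must be 1, so both w8 = 1 and w3 = 1.
Check with in1 = 1 and in0=1, in2=0, in3=0:
w1 = in1 ∧ in3 = 1 ∧ 0 = 0
w2 = ¬w1 = ¬0 = 1
w3 = w2 ∨ in0 = 1 ∨ 1 = 1
w4 = in2 ∨ w3 = 0 ∨ 1 = 1
w5 = w4 ∧ w2 = 1 ∧ 1 = 1
w6 = ¬w5 = ¬1 = 0
w7 = w6 ∧ w1 = 0 ∧ 0 = 0
w8 = ¬w7 = ¬0 = 1
w9 = w8 ∧ w3 = 1 ∧ 1 = 1
So w9 = 1.

in0=1, in2=0, in3=0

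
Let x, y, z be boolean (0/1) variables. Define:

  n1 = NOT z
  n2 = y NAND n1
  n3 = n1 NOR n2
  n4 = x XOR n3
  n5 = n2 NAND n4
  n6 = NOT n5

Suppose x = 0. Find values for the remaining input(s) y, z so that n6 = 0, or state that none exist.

y=1 z=1

Check with x = 0 and y=1, z=1:
n1 = NOT z = NOT 1 = 0
n2 = y NAND n1 = 1 NAND 0 = 1
n3 = n1 NOR n2 = 0 NOR 1 = 0
n4 = x XOR n3 = 0 XOR 0 = 0
n5 = n2 NAND n4 = 1 NAND 0 = 1
n6 = NOT n5 = NOT 1 = 0
So n6 = 0.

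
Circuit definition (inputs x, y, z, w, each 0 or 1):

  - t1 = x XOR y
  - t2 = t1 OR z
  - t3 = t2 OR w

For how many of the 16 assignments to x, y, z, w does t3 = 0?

2

t3 = t2 OR w must be 0, so both t2 = 0 and w = 0.
Satisfying assignments:
  x=0, y=0, z=0, w=0
  x=1, y=1, z=0, w=0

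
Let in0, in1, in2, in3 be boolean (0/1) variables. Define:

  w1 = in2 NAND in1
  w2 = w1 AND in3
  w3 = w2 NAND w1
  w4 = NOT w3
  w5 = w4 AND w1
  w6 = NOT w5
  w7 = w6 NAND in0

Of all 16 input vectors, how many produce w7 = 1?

w7 = w6 NAND in0 must be 1, so at least one of w6, in0 is 0.
Enumerating the 16 input combinations, 11 give w7 = 1 and 5 give w7 = 0.

11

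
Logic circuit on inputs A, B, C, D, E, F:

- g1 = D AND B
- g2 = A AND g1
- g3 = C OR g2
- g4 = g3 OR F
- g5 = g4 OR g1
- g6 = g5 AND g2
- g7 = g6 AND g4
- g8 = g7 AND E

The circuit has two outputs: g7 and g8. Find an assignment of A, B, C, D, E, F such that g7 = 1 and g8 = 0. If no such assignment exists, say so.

A=1, B=1, C=1, D=1, E=0, F=0

Check with A=1, B=1, C=1, D=1, E=0, F=0:
g1 = D AND B = 1 AND 1 = 1
g2 = A AND g1 = 1 AND 1 = 1
g3 = C OR g2 = 1 OR 1 = 1
g4 = g3 OR F = 1 OR 0 = 1
g5 = g4 OR g1 = 1 OR 1 = 1
g6 = g5 AND g2 = 1 AND 1 = 1
g7 = g6 AND g4 = 1 AND 1 = 1
g8 = g7 AND E = 1 AND 0 = 0
So g7 = 1 and g8 = 0.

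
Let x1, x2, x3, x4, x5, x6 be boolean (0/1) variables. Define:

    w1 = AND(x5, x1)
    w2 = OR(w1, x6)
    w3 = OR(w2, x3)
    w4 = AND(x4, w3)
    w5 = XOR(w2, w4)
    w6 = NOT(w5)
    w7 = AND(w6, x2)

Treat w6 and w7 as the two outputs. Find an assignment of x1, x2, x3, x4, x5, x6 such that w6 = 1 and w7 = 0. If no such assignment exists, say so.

x1=1 x2=0 x3=0 x4=1 x5=1 x6=0

Check with x1=1 x2=0 x3=0 x4=1 x5=1 x6=0:
w1 = AND(x5, x1) = AND(1, 1) = 1
w2 = OR(w1, x6) = OR(1, 0) = 1
w3 = OR(w2, x3) = OR(1, 0) = 1
w4 = AND(x4, w3) = AND(1, 1) = 1
w5 = XOR(w2, w4) = XOR(1, 1) = 0
w6 = NOT(w5) = NOT 0 = 1
w7 = AND(w6, x2) = AND(1, 0) = 0
So w6 = 1 and w7 = 0.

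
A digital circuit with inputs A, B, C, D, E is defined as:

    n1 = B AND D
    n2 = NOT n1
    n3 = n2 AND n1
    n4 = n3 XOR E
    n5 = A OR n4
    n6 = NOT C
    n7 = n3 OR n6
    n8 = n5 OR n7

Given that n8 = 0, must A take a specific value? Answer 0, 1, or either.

0

n8 = n5 OR n7 must be 0, so both n5 = 0 and n7 = 0.
Every assignment with n8 = 0 has A = 0; there are 4 such assignment(s).
  A=0, B=0, C=1, D=0, E=0
  A=0, B=0, C=1, D=1, E=0
  A=0, B=1, C=1, D=0, E=0
  A=0, B=1, C=1, D=1, E=0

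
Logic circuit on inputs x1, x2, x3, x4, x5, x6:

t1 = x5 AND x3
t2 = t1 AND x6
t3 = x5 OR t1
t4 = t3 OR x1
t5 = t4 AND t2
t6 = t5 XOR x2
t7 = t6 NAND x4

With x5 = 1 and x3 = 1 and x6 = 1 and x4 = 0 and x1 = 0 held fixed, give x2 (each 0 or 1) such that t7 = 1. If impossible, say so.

x2=1

t7 = t6 NAND x4 must be 1, so at least one of t6, x4 is 0.
Check with x5 = 1 and x3 = 1 and x6 = 1 and x4 = 0 and x1 = 0 and x2=1:
t1 = x5 AND x3 = 1 AND 1 = 1
t2 = t1 AND x6 = 1 AND 1 = 1
t3 = x5 OR t1 = 1 OR 1 = 1
t4 = t3 OR x1 = 1 OR 0 = 1
t5 = t4 AND t2 = 1 AND 1 = 1
t6 = t5 XOR x2 = 1 XOR 1 = 0
t7 = t6 NAND x4 = 0 NAND 0 = 1
So t7 = 1.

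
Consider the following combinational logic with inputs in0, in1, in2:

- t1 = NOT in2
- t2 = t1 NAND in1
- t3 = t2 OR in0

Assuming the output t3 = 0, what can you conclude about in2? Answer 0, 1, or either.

0

t3 = t2 OR in0 must be 0, so both t2 = 0 and in0 = 0.
t2 = t1 NAND in1 must be 0, so both t1 = 1 and in1 = 1.
Every assignment with t3 = 0 has in2 = 0; there are 1 such assignment(s).
  in0=0, in1=1, in2=0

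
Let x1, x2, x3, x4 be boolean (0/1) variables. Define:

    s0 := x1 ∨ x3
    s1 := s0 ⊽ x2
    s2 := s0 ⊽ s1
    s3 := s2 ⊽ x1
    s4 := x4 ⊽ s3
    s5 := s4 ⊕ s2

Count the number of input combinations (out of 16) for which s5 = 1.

5

s5 = s4 ⊕ s2 must be 1, so s4 and s2 differ.
Satisfying assignments:
  x1=0, x2=1, x3=0, x4=1
  x1=1, x2=0, x3=0, x4=0
  x1=1, x2=0, x3=1, x4=0
  x1=1, x2=1, x3=0, x4=0
  x1=1, x2=1, x3=1, x4=0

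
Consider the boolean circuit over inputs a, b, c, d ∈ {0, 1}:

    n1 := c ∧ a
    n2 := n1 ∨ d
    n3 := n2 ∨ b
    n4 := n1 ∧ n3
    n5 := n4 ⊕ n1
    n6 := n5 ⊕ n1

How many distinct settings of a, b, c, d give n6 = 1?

4

n6 = n5 ⊕ n1 must be 1, so n5 and n1 differ.
Satisfying assignments:
  a=1, b=0, c=1, d=0
  a=1, b=0, c=1, d=1
  a=1, b=1, c=1, d=0
  a=1, b=1, c=1, d=1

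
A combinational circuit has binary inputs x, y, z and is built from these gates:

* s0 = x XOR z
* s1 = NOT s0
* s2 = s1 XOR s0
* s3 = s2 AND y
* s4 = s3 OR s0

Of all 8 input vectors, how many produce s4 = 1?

s4 = s3 OR s0 must be 1, so at least one of s3, s0 is 1.
Enumerating the 8 input combinations, 6 give s4 = 1 and 2 give s4 = 0.

6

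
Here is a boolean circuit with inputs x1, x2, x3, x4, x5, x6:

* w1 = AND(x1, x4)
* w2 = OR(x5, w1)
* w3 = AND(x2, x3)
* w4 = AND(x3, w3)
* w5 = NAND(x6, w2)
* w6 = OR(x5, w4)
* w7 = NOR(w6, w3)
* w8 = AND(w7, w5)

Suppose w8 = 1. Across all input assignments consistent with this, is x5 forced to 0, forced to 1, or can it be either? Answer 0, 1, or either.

w8 = AND(w7, w5) must be 1, so both w7 = 1 and w5 = 1.
w7 = NOR(w6, w3) must be 1, so both w6 = 0 and w3 = 0.
Every assignment with w8 = 1 has x5 = 0; there are 21 such assignment(s).

0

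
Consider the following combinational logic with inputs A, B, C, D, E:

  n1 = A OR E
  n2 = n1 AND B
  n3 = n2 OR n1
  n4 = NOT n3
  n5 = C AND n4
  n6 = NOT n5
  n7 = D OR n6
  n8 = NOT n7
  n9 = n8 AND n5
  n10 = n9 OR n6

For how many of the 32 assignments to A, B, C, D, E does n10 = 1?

n10 = n9 OR n6 must be 1, so at least one of n9, n6 is 1.
Enumerating the 32 input combinations, 30 give n10 = 1 and 2 give n10 = 0.

30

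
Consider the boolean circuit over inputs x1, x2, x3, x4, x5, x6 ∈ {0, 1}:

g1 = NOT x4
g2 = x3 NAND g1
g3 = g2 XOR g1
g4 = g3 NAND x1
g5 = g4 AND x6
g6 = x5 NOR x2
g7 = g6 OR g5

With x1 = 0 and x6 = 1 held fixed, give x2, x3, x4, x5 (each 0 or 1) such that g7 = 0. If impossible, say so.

no solution exists

With x1 = 0 and x6 = 1 fixed, none of the 16 settings of x2, x3, x4, x5 give g7 = 0.
For example, with x2=0, x3=0, x4=0, x5=0:
g1 = NOT x4 = NOT 0 = 1
g2 = x3 NAND g1 = 0 NAND 1 = 1
g3 = g2 XOR g1 = 1 XOR 1 = 0
g4 = g3 NAND x1 = 0 NAND 0 = 1
g5 = g4 AND x6 = 1 AND 1 = 1
g6 = x5 NOR x2 = 0 NOR 0 = 1
g7 = g6 OR g5 = 1 OR 1 = 1
giving g7 = 1 ≠ 0.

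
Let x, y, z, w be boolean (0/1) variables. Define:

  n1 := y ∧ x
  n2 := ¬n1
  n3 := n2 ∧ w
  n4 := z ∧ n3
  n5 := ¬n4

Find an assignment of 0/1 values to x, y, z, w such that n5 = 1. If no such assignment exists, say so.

n5 = ¬n4 must be 1, so n4 = 0.
Check with x=1, y=0, z=0, w=0:
n1 = y ∧ x = 0 ∧ 1 = 0
n2 = ¬n1 = ¬0 = 1
n3 = n2 ∧ w = 1 ∧ 0 = 0
n4 = z ∧ n3 = 0 ∧ 0 = 0
n5 = ¬n4 = ¬0 = 1
So n5 = 1 as required.

x=1, y=0, z=0, w=0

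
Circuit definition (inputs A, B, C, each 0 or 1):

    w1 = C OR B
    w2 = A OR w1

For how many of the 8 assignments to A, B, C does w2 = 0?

1

w2 = A OR w1 must be 0, so both A = 0 and w1 = 0.
w1 = C OR B must be 0, so both C = 0 and B = 0.
Satisfying assignments:
  A=0, B=0, C=0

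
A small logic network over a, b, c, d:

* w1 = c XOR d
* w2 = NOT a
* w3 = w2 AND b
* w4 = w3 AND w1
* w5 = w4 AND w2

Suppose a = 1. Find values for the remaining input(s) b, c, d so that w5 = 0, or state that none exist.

b=1, c=0, d=1

Check with a = 1 and b=1, c=0, d=1:
w1 = c XOR d = 0 XOR 1 = 1
w2 = NOT a = NOT 1 = 0
w3 = w2 AND b = 0 AND 1 = 0
w4 = w3 AND w1 = 0 AND 1 = 0
w5 = w4 AND w2 = 0 AND 0 = 0
So w5 = 0.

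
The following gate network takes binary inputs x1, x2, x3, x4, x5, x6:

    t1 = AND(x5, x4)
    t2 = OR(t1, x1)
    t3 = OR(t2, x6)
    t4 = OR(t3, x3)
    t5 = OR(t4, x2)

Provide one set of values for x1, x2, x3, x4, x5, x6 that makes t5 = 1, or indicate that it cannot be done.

t5 = OR(t4, x2) must be 1, so at least one of t4, x2 is 1.
Check with x1=1 x2=0 x3=0 x4=1 x5=0 x6=1:
t1 = AND(x5, x4) = AND(0, 1) = 0
t2 = OR(t1, x1) = OR(0, 1) = 1
t3 = OR(t2, x6) = OR(1, 1) = 1
t4 = OR(t3, x3) = OR(1, 0) = 1
t5 = OR(t4, x2) = OR(1, 0) = 1
So t5 = 1 as required.

x1=1 x2=0 x3=0 x4=1 x5=0 x6=1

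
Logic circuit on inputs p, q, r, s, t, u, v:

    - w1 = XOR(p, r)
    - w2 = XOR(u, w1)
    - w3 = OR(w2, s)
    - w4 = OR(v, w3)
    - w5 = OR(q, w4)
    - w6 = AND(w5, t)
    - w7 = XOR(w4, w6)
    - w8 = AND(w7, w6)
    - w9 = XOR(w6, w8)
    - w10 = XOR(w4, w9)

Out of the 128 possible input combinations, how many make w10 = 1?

w10 = XOR(w4, w9) must be 1, so w4 and w9 differ.
Enumerating the 128 input combinations, 56 give w10 = 1 and 72 give w10 = 0.

56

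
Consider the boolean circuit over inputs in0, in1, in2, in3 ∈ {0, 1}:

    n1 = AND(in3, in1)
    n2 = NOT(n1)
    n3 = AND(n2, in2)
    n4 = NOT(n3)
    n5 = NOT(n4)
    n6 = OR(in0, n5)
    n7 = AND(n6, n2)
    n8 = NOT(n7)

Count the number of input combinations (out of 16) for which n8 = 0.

n8 = NOT(n7) must be 0, so n7 = 1.
n7 = AND(n6, n2) must be 1, so both n6 = 1 and n2 = 1.
Enumerating the 16 input combinations, 9 give n8 = 0 and 7 give n8 = 1.

9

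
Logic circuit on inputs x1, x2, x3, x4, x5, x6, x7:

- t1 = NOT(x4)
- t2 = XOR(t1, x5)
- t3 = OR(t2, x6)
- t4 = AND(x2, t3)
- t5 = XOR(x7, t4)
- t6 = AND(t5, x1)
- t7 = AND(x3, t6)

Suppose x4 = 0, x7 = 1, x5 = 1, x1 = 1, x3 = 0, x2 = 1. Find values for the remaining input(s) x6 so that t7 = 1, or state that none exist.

no solution exists

With x4 = 0, x7 = 1, x5 = 1, x1 = 1, x3 = 0, x2 = 1 fixed, none of the 2 settings of x6 give t7 = 1.
For example, with x6=1:
t1 = NOT(x4) = NOT 0 = 1
t2 = XOR(t1, x5) = XOR(1, 1) = 0
t3 = OR(t2, x6) = OR(0, 1) = 1
t4 = AND(x2, t3) = AND(1, 1) = 1
t5 = XOR(x7, t4) = XOR(1, 1) = 0
t6 = AND(t5, x1) = AND(0, 1) = 0
t7 = AND(x3, t6) = AND(0, 0) = 0
giving t7 = 0 ≠ 1.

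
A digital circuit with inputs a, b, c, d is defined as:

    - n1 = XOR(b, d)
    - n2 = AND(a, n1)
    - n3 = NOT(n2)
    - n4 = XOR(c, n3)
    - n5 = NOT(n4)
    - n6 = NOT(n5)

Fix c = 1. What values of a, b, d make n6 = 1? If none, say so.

Check with c = 1 and a=1, b=1, d=0:
n1 = XOR(b, d) = XOR(1, 0) = 1
n2 = AND(a, n1) = AND(1, 1) = 1
n3 = NOT(n2) = NOT 1 = 0
n4 = XOR(c, n3) = XOR(1, 0) = 1
n5 = NOT(n4) = NOT 1 = 0
n6 = NOT(n5) = NOT 0 = 1
So n6 = 1.

a=1, b=1, d=0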